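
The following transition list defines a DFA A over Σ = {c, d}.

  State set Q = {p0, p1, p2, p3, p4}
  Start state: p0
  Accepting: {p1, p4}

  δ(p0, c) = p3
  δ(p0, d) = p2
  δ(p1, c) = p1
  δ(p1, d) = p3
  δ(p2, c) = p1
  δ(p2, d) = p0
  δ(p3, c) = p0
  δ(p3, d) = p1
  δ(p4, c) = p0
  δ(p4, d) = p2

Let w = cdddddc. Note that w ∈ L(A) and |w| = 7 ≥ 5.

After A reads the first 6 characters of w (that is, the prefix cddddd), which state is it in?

Run of A on the first 6 characters of w = c d d d d d:
  step 0: p0  (start)
  step 1: p3  (read c: p0→p3)
  step 2: p1  (read d: p3→p1)
  step 3: p3  (read d: p1→p3)
  step 4: p1  (read d: p3→p1)
  step 5: p3  (read d: p1→p3)
  step 6: p1  (read d: p3→p1)

After reading 6 characters, A is in state p1.

p1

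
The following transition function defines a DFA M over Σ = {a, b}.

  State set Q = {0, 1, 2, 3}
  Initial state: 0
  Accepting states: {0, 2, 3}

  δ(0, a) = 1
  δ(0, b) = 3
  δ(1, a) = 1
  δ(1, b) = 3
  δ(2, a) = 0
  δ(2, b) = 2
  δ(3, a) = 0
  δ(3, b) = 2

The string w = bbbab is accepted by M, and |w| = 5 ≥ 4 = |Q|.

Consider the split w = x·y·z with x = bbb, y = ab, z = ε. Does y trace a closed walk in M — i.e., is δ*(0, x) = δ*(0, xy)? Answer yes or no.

no

State sequence: 0 -b-> 3 -b-> 2 -b-> 2 -a-> 0 -b-> 3

After x (step 3): 2. After xy (step 5): 3.
They differ (2 ≠ 3), so y is not a cycle from the state after x; this split is not the one the pumping-lemma construction produces, and pumping y need not keep the string in L(M).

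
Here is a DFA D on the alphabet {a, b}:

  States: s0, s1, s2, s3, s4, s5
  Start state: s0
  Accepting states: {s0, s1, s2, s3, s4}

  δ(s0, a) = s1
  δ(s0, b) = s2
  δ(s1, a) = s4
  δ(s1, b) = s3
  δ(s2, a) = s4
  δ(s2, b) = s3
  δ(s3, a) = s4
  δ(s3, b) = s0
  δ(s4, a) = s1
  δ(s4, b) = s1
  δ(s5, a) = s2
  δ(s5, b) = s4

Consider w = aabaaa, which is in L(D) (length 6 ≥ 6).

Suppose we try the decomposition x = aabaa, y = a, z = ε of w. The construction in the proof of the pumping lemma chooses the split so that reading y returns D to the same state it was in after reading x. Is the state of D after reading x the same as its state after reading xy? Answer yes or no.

Run of D on the first 6 characters of w = a a b a a a:
  step 0: s0  (start)
  step 1: s1  (read a: s0→s1)
  step 2: s4  (read a: s1→s4)
  step 3: s1  (read b: s4→s1)
  step 4: s4  (read a: s1→s4)
  step 5: s1  (read a: s4→s1)
  step 6: s4  (read a: s1→s4)

After x (step 5): s1. After xy (step 6): s4.
They differ (s1 ≠ s4), so y is not a cycle from the state after x; this split is not the one the pumping-lemma construction produces, and pumping y need not keep the string in L(D).

no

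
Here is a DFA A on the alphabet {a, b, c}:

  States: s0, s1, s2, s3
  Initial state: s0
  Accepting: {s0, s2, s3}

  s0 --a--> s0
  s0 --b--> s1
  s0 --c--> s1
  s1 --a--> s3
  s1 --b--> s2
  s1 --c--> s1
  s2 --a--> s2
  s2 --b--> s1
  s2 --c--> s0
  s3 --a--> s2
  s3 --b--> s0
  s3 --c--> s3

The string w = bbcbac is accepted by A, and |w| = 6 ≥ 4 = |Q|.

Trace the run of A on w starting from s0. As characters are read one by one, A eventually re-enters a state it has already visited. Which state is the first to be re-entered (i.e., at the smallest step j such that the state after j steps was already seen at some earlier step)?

State sequence: s0 -b-> s1 -b-> s2 -c-> s0 -b-> s1 -a-> s3 -c-> s3
First repeat at step 3: s0 was already visited.

The earliest repeat is at step j = 3: A is in s0, which it already visited at step i = 0.
Pumping length from the standard proof: p = 4 (the number of states). The repeated state found above gives |xy| = j ≤ 4 and |y| = j − i ≥ 1.

s0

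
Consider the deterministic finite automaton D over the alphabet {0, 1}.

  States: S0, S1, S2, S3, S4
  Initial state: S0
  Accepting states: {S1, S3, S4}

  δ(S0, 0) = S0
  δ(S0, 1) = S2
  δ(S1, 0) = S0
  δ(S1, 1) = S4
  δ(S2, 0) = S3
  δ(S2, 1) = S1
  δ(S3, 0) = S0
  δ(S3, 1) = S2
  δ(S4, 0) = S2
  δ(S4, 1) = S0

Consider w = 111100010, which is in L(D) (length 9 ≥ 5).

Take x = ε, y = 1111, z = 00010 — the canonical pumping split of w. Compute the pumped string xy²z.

1111111100010

xy^2z = ε·1111·1111·00010 = 1111111100010.
Reading y = 1111 takes D from S0 back to S0, so after x·y·y the machine is still in S0, and z then leads to the accepting state S3. Hence 1111111100010 ∈ L(D).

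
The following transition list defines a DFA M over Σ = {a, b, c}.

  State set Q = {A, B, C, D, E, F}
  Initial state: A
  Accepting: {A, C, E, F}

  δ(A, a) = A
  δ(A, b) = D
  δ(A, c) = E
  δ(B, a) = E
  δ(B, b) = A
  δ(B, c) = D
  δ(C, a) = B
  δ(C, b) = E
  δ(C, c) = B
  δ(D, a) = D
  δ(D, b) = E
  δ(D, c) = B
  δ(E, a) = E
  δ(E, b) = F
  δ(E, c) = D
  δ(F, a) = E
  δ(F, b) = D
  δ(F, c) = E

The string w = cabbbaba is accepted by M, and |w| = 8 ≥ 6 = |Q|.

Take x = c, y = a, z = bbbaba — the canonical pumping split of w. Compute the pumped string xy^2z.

caabbbaba

xy^2z = c·a·a·bbbaba = caabbbaba.
Reading y = a takes M from E back to E, so after x·y·y the machine is still in E, and z then leads to the accepting state E. Hence caabbbaba ∈ L(M).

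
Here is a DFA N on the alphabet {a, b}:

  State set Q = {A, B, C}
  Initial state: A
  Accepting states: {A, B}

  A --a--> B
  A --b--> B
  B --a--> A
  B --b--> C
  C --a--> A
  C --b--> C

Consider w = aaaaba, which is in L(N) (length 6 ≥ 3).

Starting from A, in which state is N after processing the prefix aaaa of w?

Run of N on the first 4 characters of w = a a a a:
  step 0: A  (start)
  step 1: B  (read a: A→B)
  step 2: A  (read a: B→A)
  step 3: B  (read a: A→B)
  step 4: A  (read a: B→A)

After reading 4 characters, N is in state A.

A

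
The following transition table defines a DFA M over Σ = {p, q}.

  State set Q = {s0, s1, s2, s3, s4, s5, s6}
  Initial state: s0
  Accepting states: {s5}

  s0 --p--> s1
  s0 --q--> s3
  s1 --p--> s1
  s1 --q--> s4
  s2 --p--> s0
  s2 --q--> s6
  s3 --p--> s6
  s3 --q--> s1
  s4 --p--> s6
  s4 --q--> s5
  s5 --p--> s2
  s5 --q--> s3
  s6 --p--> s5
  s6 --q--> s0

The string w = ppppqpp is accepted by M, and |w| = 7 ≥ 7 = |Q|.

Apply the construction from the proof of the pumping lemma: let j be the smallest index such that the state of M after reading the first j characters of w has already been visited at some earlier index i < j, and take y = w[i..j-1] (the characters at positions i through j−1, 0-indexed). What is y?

p

State sequence: s0 -p-> s1 -p-> s1 -p-> s1 -p-> s1 -q-> s4 -p-> s6 -p-> s5
First repeat at step 2: s1 was already visited.

So i = 1, j = 2, giving x = w[0:1] = p, y = w[1:2] = p, z = w[2:7] = ppqpp.
Check: |xy| = 2 ≤ 7 and |y| = 1 ≥ 1. Reading y takes M from s1 back to s1, so every xyⁱz is accepted.
Since M has 7 states, any run of length ≥ 7 visits 7+1 states, so by pigeonhole some state repeats within the first 7 steps — that repeat gives the pumpable loop.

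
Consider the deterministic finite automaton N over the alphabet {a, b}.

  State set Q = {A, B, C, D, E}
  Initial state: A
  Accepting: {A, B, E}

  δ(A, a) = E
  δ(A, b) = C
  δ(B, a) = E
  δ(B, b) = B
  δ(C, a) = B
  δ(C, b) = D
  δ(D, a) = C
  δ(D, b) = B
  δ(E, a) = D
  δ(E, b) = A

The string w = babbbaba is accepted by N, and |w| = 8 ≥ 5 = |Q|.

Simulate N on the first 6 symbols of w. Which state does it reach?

E

State sequence: A -b-> C -a-> B -b-> B -b-> B -b-> B -a-> E

After reading 6 characters, N is in state E.
(This kind of state-tracing is the core of the pumping-lemma construction: with 5 states, pigeonhole forces a repeat within the first 5 steps.)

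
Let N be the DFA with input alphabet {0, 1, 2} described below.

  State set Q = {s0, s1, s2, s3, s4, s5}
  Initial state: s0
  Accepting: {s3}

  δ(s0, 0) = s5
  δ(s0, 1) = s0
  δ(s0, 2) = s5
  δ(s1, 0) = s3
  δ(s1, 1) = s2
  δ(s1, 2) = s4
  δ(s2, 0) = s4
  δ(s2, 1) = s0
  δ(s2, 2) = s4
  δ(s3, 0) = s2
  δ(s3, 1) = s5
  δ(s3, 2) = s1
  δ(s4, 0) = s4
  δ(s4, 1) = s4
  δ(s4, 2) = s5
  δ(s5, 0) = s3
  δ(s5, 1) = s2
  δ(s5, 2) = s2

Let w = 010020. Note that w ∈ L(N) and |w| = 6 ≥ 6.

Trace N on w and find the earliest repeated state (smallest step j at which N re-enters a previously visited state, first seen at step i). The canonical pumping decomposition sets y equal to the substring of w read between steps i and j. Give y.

Run of N on w = 0 1 0 0 2 0:
  step 0: s0  (start)
  step 1: s5  (read 0: s0→s5)
  step 2: s2  (read 1: s5→s2)
  step 3: s4  (read 0: s2→s4)
  step 4: s4  (read 0: s4→s4)   ← first repeat (s4 seen earlier)
  step 5: s5  (read 2: s4→s5)
  step 6: s3  (read 0: s5→s3)

So i = 3, j = 4, giving x = w[0:3] = 010, y = w[3:4] = 0, z = w[4:6] = 20.
Check: |xy| = 4 ≤ 6 and |y| = 1 ≥ 1. Reading y takes N from s4 back to s4, so every xyⁱz is accepted.
Pumping length from the standard proof: p = 6 (the number of states). The repeated state found above gives |xy| = j ≤ 6 and |y| = j − i ≥ 1.

0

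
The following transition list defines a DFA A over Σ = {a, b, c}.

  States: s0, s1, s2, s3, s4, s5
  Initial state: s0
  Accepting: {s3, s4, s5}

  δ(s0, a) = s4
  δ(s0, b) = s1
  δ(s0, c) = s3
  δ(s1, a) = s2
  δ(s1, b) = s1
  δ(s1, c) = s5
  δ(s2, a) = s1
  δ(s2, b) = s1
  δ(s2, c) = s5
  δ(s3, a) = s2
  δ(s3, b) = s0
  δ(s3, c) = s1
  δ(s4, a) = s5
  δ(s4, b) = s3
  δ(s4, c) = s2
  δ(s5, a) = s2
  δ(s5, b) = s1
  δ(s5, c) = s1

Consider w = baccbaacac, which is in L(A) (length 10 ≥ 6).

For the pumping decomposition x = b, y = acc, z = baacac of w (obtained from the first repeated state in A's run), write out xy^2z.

xy^2z = b·acc·acc·baacac = baccaccbaacac.
Reading y = acc takes A from s1 back to s1, so after x·y·y the machine is still in s1, and z then leads to the accepting state s5. Hence baccaccbaacac ∈ L(A).

baccaccbaacac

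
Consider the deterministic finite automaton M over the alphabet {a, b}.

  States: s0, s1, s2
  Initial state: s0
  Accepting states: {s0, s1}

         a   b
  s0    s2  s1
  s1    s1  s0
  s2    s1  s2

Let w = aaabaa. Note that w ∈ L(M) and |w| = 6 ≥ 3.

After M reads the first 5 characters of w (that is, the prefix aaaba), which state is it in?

s2

State sequence: s0 -a-> s2 -a-> s1 -a-> s1 -b-> s0 -a-> s2

After reading 5 characters, M is in state s2.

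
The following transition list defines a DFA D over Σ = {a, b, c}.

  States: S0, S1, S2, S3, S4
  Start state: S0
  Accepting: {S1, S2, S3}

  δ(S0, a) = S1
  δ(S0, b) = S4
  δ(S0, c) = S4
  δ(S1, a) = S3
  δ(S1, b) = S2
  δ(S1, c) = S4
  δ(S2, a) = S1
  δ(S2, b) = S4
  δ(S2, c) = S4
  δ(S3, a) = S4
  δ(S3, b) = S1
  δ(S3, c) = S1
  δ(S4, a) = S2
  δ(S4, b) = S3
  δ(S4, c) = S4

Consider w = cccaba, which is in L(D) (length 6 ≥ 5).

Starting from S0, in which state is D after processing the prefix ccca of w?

S2

Run of D on the first 4 characters of w = c c c a:
  step 0: S0  (start)
  step 1: S4  (read c: S0→S4)
  step 2: S4  (read c: S4→S4)
  step 3: S4  (read c: S4→S4)
  step 4: S2  (read a: S4→S2)

After reading 4 characters, D is in state S2.
(This kind of state-tracing is the core of the pumping-lemma construction: with 5 states, pigeonhole forces a repeat within the first 5 steps.)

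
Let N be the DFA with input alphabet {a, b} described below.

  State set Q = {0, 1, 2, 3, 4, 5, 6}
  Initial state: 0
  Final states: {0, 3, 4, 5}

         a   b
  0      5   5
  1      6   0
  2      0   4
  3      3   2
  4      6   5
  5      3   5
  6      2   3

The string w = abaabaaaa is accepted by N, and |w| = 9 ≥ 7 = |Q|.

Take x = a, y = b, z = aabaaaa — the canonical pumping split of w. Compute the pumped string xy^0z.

aaabaaaa

xy⁰z = xz = a·aabaaaa = aaabaaaa.
Reading y = b takes N from 5 back to 5, so after x the machine is still in 5, and z then leads to the accepting state 3. Hence aaabaaaa ∈ L(N).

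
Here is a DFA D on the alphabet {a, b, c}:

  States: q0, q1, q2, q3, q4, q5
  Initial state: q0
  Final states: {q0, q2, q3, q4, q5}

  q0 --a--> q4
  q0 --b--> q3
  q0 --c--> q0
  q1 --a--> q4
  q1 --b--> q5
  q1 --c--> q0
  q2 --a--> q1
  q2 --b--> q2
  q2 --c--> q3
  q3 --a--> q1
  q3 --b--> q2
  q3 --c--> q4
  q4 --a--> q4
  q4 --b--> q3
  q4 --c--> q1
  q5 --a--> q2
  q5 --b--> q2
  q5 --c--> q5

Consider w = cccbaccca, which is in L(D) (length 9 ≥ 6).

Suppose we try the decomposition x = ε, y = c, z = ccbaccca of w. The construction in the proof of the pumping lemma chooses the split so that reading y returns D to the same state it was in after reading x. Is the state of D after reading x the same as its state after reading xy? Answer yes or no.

yes

State sequence: q0 -c-> q0

After x (step 0): q0. After xy (step 1): q0.
They match, so y = c drives D around a cycle from q0 back to itself; pumping y any number of times keeps D in q0 before reading z, and xyⁱz ∈ L(D) for every i ≥ 0.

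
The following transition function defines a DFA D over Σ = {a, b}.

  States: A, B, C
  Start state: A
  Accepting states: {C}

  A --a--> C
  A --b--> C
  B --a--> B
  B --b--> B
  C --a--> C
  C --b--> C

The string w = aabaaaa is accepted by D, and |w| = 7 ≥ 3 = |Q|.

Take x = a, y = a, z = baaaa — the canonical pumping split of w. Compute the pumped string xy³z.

xy^3z = a·a·a·a·baaaa = aaaabaaaa.
Reading y = a takes D from C back to C, so after x·y·y·y the machine is still in C, and z then leads to the accepting state C. Hence aaaabaaaa ∈ L(D).

aaaabaaaa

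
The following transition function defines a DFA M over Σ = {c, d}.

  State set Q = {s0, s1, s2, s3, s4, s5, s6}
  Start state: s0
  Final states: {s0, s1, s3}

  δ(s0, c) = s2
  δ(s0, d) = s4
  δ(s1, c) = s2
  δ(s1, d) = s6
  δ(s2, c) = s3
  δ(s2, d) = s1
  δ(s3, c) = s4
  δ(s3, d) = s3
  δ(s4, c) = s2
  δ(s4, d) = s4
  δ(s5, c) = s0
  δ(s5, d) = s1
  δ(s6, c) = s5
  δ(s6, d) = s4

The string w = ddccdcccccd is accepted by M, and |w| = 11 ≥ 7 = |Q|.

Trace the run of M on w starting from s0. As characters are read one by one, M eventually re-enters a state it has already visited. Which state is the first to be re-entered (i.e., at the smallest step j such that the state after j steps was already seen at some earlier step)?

Run of M on w = d d c c d c c c c c d:
  step 0: s0  (start)
  step 1: s4  (read d: s0→s4)
  step 2: s4  (read d: s4→s4)   ← first repeat (s4 seen earlier)
  step 3: s2  (read c: s4→s2)
  step 4: s3  (read c: s2→s3)
  step 5: s3  (read d: s3→s3)
  step 6: s4  (read c: s3→s4)
  step 7: s2  (read c: s4→s2)
  step 8: s3  (read c: s2→s3)
  step 9: s4  (read c: s3→s4)
  step 10: s2  (read c: s4→s2)
  step 11: s1  (read d: s2→s1)

The earliest repeat is at step j = 2: M is in s4, which it already visited at step i = 1.
Pumping length from the standard proof: p = 7 (the number of states). The repeated state found above gives |xy| = j ≤ 7 and |y| = j − i ≥ 1.

s4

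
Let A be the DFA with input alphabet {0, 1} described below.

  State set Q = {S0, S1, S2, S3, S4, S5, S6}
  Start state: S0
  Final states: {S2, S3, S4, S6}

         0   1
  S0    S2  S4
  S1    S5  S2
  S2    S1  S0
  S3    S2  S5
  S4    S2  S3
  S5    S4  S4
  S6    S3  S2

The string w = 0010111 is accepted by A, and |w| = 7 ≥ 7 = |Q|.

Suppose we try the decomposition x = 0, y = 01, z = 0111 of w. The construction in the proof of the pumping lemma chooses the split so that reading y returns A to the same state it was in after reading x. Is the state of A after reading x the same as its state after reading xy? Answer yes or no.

yes

State sequence: S0 -0-> S2 -0-> S1 -1-> S2

After x (step 1): S2. After xy (step 3): S2.
They match, so y = 01 drives A around a cycle from S2 back to itself; pumping y any number of times keeps A in S2 before reading z, and xyⁱz ∈ L(A) for every i ≥ 0.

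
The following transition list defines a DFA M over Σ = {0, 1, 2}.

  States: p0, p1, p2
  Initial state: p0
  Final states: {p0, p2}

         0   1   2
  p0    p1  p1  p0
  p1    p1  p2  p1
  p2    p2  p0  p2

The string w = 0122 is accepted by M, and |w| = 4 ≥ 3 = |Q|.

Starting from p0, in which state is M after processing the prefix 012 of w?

Run of M on the first 3 characters of w = 0 1 2:
  step 0: p0  (start)
  step 1: p1  (read 0: p0→p1)
  step 2: p2  (read 1: p1→p2)
  step 3: p2  (read 2: p2→p2)

After reading 3 characters, M is in state p2.
(This kind of state-tracing is the core of the pumping-lemma construction: with 3 states, pigeonhole forces a repeat within the first 3 steps.)

p2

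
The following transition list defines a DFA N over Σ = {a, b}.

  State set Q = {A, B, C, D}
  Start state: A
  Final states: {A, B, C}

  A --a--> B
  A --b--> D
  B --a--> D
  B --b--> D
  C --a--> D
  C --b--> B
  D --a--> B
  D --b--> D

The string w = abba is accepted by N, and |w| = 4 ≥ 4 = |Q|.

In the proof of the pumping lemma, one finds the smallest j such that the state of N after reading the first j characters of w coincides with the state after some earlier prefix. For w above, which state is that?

D

Run of N on w = a b b a:
  step 0: A  (start)
  step 1: B  (read a: A→B)
  step 2: D  (read b: B→D)
  step 3: D  (read b: D→D)   ← first repeat (D seen earlier)
  step 4: B  (read a: D→B)

The earliest repeat is at step j = 3: N is in D, which it already visited at step i = 2.
Since N has 4 states, any run of length ≥ 4 visits 4+1 states, so by pigeonhole some state repeats within the first 4 steps — that repeat gives the pumpable loop.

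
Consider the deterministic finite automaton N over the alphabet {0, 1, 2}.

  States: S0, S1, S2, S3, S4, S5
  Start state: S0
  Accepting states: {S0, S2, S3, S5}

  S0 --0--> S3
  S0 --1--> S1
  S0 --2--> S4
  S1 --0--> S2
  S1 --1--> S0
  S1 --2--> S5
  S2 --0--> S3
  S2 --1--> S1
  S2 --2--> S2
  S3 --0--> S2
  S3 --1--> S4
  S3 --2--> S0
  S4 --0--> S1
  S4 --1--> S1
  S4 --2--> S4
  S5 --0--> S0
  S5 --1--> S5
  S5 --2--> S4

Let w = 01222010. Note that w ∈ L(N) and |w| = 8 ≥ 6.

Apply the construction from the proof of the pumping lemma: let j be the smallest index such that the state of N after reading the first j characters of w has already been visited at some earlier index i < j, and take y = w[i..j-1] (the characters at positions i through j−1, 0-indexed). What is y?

State sequence: S0 -0-> S3 -1-> S4 -2-> S4 -2-> S4 -2-> S4 -0-> S1 -1-> S0 -0-> S3
First repeat at step 3: S4 was already visited.

So i = 2, j = 3, giving x = w[0:2] = 01, y = w[2:3] = 2, z = w[3:8] = 22010.
Check: |xy| = 3 ≤ 6 and |y| = 1 ≥ 1. Reading y takes N from S4 back to S4, so every xyⁱz is accepted.

2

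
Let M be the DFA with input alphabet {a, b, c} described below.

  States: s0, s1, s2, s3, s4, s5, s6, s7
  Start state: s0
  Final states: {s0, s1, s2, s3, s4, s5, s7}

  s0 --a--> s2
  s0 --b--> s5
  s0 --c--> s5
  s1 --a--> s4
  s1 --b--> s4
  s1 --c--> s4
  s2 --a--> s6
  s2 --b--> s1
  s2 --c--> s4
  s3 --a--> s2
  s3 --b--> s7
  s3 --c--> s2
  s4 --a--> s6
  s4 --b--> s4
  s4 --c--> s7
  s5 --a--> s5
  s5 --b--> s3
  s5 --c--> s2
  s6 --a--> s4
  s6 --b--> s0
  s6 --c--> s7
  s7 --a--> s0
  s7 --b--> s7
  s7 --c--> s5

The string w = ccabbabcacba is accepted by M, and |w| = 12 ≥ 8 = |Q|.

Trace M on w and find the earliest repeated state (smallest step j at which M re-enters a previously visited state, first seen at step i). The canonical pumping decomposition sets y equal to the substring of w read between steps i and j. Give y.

Run of M on w = c c a b b a b c a c b a:
  step 0: s0  (start)
  step 1: s5  (read c: s0→s5)
  step 2: s2  (read c: s5→s2)
  step 3: s6  (read a: s2→s6)
  step 4: s0  (read b: s6→s0)   ← first repeat (s0 seen earlier)
  step 5: s5  (read b: s0→s5)
  step 6: s5  (read a: s5→s5)
  step 7: s3  (read b: s5→s3)
  step 8: s2  (read c: s3→s2)
  step 9: s6  (read a: s2→s6)
  step 10: s7  (read c: s6→s7)
  step 11: s7  (read b: s7→s7)
  step 12: s0  (read a: s7→s0)

So i = 0, j = 4, giving x = w[0:0] = ε, y = w[0:4] = ccab, z = w[4:12] = babcacba.
Check: |xy| = 4 ≤ 8 and |y| = 4 ≥ 1. Reading y takes M from s0 back to s0, so every xyⁱz is accepted.

ccab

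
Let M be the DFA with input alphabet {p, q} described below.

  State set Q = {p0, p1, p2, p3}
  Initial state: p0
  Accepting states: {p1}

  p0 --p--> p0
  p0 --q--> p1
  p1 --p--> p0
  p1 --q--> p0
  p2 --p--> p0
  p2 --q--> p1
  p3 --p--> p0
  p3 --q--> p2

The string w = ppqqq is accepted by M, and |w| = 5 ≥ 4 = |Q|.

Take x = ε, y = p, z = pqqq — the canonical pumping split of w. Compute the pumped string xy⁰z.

pqqq

xy⁰z = xz = ε·pqqq = pqqq.
Reading y = p takes M from p0 back to p0, so after x the machine is still in p0, and z then leads to the accepting state p1. Hence pqqq ∈ L(M).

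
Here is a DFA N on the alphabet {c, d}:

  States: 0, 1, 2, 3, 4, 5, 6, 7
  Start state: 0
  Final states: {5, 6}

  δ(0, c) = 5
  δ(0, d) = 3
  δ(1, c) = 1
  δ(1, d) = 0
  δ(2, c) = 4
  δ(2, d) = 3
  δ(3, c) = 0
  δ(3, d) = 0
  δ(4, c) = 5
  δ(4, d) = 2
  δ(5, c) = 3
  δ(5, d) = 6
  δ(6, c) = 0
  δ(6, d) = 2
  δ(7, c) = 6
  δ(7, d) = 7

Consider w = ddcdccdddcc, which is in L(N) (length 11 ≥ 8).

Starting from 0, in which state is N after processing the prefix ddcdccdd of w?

2

Run of N on the first 8 characters of w = d d c d c c d d:
  step 0: 0  (start)
  step 1: 3  (read d: 0→3)
  step 2: 0  (read d: 3→0)
  step 3: 5  (read c: 0→5)
  step 4: 6  (read d: 5→6)
  step 5: 0  (read c: 6→0)
  step 6: 5  (read c: 0→5)
  step 7: 6  (read d: 5→6)
  step 8: 2  (read d: 6→2)

After reading 8 characters, N is in state 2.
(This kind of state-tracing is the core of the pumping-lemma construction: with 8 states, pigeonhole forces a repeat within the first 8 steps.)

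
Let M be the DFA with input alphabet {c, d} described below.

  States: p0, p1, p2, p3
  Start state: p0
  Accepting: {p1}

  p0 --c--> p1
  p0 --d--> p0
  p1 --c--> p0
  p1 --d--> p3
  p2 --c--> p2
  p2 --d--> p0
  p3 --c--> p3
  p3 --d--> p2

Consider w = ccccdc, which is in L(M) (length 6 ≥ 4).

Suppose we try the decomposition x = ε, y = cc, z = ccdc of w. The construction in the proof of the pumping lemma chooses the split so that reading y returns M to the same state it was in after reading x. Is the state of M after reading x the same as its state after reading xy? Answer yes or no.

State sequence: p0 -c-> p1 -c-> p0

After x (step 0): p0. After xy (step 2): p0.
They match, so y = cc drives M around a cycle from p0 back to itself; pumping y any number of times keeps M in p0 before reading z, and xyⁱz ∈ L(M) for every i ≥ 0.

yes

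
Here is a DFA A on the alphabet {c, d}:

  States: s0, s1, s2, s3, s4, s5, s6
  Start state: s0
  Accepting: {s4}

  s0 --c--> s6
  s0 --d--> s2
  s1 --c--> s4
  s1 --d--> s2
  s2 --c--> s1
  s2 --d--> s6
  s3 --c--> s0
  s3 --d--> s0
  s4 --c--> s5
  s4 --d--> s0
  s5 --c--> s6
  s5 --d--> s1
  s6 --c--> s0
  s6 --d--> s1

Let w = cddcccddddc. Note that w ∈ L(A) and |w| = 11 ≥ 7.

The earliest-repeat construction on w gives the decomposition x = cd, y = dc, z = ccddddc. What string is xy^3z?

xy^3z = cd·dc·dc·dc·ccddddc = cddcdcdcccddddc.
Reading y = dc takes A from s1 back to s1, so after x·y·y·y the machine is still in s1, and z then leads to the accepting state s4. Hence cddcdcdcccddddc ∈ L(A).

cddcdcdcccddddc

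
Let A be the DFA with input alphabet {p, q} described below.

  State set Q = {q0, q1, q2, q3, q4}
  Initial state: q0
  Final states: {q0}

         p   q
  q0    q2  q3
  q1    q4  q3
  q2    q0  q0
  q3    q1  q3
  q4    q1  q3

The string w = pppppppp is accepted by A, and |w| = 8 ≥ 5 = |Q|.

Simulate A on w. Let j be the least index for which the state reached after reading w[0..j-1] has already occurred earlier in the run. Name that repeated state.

State sequence: q0 -p-> q2 -p-> q0 -p-> q2 -p-> q0 -p-> q2 -p-> q0 -p-> q2 -p-> q0
First repeat at step 2: q0 was already visited.

The earliest repeat is at step j = 2: A is in q0, which it already visited at step i = 0.
The DFA has 5 states, so the proof of the pumping lemma guarantees a repeated state among the first 5+1 visited; the segment between the two visits is the pumpable y.

q0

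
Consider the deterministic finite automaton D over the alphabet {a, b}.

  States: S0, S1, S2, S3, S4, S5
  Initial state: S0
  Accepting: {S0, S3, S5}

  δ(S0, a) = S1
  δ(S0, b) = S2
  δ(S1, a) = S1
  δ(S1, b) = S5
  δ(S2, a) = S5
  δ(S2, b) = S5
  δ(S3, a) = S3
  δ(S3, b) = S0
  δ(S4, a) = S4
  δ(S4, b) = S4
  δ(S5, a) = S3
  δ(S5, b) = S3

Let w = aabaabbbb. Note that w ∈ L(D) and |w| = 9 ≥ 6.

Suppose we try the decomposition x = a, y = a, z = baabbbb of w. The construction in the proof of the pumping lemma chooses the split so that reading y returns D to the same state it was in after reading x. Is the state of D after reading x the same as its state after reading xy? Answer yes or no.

yes

State sequence: S0 -a-> S1 -a-> S1

After x (step 1): S1. After xy (step 2): S1.
They match, so y = a drives D around a cycle from S1 back to itself; pumping y any number of times keeps D in S1 before reading z, and xyⁱz ∈ L(D) for every i ≥ 0.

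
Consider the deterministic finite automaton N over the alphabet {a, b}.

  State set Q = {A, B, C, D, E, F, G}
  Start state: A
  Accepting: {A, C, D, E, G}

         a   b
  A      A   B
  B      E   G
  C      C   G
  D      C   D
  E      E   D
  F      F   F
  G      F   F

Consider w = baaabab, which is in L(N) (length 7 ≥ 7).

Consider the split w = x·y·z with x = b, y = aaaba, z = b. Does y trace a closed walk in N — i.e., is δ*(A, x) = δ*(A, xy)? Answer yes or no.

no

State sequence: A -b-> B -a-> E -a-> E -a-> E -b-> D -a-> C

After x (step 1): B. After xy (step 6): C.
They differ (B ≠ C), so y is not a cycle from the state after x; this split is not the one the pumping-lemma construction produces, and pumping y need not keep the string in L(N).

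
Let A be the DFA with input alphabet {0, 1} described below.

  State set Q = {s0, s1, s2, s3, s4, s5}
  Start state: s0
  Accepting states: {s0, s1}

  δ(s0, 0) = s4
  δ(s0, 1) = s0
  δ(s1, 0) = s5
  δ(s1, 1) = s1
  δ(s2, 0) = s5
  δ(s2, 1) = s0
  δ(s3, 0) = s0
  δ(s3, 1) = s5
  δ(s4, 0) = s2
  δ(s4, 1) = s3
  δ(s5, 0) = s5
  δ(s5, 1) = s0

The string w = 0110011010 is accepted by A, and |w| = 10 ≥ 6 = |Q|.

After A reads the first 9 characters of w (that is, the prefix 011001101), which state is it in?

State sequence: s0 -0-> s4 -1-> s3 -1-> s5 -0-> s5 -0-> s5 -1-> s0 -1-> s0 -0-> s4 -1-> s3

After reading 9 characters, A is in state s3.

s3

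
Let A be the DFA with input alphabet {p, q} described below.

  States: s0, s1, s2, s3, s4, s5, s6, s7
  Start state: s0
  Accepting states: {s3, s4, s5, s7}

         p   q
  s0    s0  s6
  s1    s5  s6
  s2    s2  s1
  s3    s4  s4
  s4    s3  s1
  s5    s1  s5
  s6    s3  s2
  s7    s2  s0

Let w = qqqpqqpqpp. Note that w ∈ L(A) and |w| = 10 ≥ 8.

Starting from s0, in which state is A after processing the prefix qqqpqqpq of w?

s6

State sequence: s0 -q-> s6 -q-> s2 -q-> s1 -p-> s5 -q-> s5 -q-> s5 -p-> s1 -q-> s6

After reading 8 characters, A is in state s6.
(This kind of state-tracing is the core of the pumping-lemma construction: with 8 states, pigeonhole forces a repeat within the first 8 steps.)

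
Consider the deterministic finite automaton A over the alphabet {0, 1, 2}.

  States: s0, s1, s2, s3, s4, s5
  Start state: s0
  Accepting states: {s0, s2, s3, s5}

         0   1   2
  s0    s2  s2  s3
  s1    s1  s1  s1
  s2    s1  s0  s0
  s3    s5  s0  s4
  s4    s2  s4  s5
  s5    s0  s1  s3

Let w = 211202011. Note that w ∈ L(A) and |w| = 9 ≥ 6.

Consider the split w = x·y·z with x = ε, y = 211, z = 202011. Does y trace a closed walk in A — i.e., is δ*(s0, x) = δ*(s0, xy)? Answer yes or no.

Run of A on the first 3 characters of w = 2 1 1:
  step 0: s0  (start)
  step 1: s3  (read 2: s0→s3)
  step 2: s0  (read 1: s3→s0)
  step 3: s2  (read 1: s0→s2)

After x (step 0): s0. After xy (step 3): s2.
They differ (s0 ≠ s2), so y is not a cycle from the state after x; this split is not the one the pumping-lemma construction produces, and pumping y need not keep the string in L(A).

no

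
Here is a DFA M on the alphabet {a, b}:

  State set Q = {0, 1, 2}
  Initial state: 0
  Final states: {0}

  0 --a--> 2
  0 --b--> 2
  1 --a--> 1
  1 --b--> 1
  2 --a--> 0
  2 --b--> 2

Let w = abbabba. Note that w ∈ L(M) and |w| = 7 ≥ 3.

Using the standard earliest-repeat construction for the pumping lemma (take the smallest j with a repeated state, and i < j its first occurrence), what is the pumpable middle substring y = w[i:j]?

State sequence: 0 -a-> 2 -b-> 2 -b-> 2 -a-> 0 -b-> 2 -b-> 2 -a-> 0
First repeat at step 2: 2 was already visited.

So i = 1, j = 2, giving x = w[0:1] = a, y = w[1:2] = b, z = w[2:7] = babba.
Check: |xy| = 2 ≤ 3 and |y| = 1 ≥ 1. Reading y takes M from 2 back to 2, so every xyⁱz is accepted.

b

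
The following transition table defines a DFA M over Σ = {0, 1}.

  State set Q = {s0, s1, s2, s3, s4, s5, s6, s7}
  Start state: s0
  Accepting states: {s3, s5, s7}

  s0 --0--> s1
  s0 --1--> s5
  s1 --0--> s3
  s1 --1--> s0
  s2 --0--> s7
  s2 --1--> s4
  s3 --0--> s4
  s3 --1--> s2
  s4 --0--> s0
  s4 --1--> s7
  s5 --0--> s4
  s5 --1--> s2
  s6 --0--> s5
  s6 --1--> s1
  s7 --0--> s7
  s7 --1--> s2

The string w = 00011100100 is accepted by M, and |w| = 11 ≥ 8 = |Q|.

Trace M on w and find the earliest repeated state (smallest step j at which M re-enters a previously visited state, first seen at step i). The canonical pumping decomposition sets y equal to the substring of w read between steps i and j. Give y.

111

Run of M on w = 0 0 0 1 1 1 0 0 1 0 0:
  step 0: s0  (start)
  step 1: s1  (read 0: s0→s1)
  step 2: s3  (read 0: s1→s3)
  step 3: s4  (read 0: s3→s4)
  step 4: s7  (read 1: s4→s7)
  step 5: s2  (read 1: s7→s2)
  step 6: s4  (read 1: s2→s4)   ← first repeat (s4 seen earlier)
  step 7: s0  (read 0: s4→s0)
  step 8: s1  (read 0: s0→s1)
  step 9: s0  (read 1: s1→s0)
  step 10: s1  (read 0: s0→s1)
  step 11: s3  (read 0: s1→s3)

So i = 3, j = 6, giving x = w[0:3] = 000, y = w[3:6] = 111, z = w[6:11] = 00100.
Check: |xy| = 6 ≤ 8 and |y| = 3 ≥ 1. Reading y takes M from s4 back to s4, so every xyⁱz is accepted.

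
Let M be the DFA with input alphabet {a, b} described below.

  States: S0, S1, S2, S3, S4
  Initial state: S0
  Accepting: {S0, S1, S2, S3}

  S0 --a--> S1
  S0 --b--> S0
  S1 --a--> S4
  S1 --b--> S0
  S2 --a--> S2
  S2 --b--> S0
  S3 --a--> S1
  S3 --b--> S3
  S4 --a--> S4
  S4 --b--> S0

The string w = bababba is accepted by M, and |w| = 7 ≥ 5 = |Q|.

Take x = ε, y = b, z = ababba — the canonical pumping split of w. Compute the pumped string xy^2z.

xy^2z = ε·b·b·ababba = bbababba.
Reading y = b takes M from S0 back to S0, so after x·y·y the machine is still in S0, and z then leads to the accepting state S1. Hence bbababba ∈ L(M).

bbababba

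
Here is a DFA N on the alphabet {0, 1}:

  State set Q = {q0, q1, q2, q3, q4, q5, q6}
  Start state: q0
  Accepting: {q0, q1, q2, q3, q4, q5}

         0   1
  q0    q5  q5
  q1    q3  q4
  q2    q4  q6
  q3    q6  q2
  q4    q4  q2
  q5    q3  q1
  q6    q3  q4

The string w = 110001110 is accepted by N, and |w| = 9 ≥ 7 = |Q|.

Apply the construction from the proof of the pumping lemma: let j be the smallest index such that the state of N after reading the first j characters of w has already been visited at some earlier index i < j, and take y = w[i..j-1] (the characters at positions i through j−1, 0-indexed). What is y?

Run of N on w = 1 1 0 0 0 1 1 1 0:
  step 0: q0  (start)
  step 1: q5  (read 1: q0→q5)
  step 2: q1  (read 1: q5→q1)
  step 3: q3  (read 0: q1→q3)
  step 4: q6  (read 0: q3→q6)
  step 5: q3  (read 0: q6→q3)   ← first repeat (q3 seen earlier)
  step 6: q2  (read 1: q3→q2)
  step 7: q6  (read 1: q2→q6)
  step 8: q4  (read 1: q6→q4)
  step 9: q4  (read 0: q4→q4)

So i = 3, j = 5, giving x = w[0:3] = 110, y = w[3:5] = 00, z = w[5:9] = 1110.
Check: |xy| = 5 ≤ 7 and |y| = 2 ≥ 1. Reading y takes N from q3 back to q3, so every xyⁱz is accepted.
Since N has 7 states, any run of length ≥ 7 visits 7+1 states, so by pigeonhole some state repeats within the first 7 steps — that repeat gives the pumpable loop.

00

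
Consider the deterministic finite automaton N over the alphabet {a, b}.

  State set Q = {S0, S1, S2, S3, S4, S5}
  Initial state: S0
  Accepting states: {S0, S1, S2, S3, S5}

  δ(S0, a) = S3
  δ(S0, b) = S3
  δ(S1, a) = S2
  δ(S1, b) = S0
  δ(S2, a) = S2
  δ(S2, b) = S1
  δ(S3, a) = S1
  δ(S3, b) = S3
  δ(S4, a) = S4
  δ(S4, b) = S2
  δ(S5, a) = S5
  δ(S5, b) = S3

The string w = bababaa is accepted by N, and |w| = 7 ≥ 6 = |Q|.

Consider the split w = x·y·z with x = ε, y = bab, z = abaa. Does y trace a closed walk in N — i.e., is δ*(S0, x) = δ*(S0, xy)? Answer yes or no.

yes

Run of N on the first 3 characters of w = b a b:
  step 0: S0  (start)
  step 1: S3  (read b: S0→S3)
  step 2: S1  (read a: S3→S1)
  step 3: S0  (read b: S1→S0)

After x (step 0): S0. After xy (step 3): S0.
They match, so y = bab drives N around a cycle from S0 back to itself; pumping y any number of times keeps N in S0 before reading z, and xyⁱz ∈ L(N) for every i ≥ 0.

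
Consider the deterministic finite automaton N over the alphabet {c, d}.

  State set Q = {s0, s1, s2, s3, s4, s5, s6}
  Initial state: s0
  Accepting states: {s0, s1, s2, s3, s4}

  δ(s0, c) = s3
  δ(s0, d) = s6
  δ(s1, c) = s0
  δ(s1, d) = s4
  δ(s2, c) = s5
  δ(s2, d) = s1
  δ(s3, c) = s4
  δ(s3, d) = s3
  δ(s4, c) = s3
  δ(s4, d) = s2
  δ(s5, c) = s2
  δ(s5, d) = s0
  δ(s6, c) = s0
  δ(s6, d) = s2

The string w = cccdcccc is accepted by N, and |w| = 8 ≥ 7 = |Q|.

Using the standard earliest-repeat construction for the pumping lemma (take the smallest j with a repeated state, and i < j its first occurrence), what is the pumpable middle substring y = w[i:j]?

Run of N on w = c c c d c c c c:
  step 0: s0  (start)
  step 1: s3  (read c: s0→s3)
  step 2: s4  (read c: s3→s4)
  step 3: s3  (read c: s4→s3)   ← first repeat (s3 seen earlier)
  step 4: s3  (read d: s3→s3)
  step 5: s4  (read c: s3→s4)
  step 6: s3  (read c: s4→s3)
  step 7: s4  (read c: s3→s4)
  step 8: s3  (read c: s4→s3)

So i = 1, j = 3, giving x = w[0:1] = c, y = w[1:3] = cc, z = w[3:8] = dcccc.
Check: |xy| = 3 ≤ 7 and |y| = 2 ≥ 1. Reading y takes N from s3 back to s3, so every xyⁱz is accepted.

cc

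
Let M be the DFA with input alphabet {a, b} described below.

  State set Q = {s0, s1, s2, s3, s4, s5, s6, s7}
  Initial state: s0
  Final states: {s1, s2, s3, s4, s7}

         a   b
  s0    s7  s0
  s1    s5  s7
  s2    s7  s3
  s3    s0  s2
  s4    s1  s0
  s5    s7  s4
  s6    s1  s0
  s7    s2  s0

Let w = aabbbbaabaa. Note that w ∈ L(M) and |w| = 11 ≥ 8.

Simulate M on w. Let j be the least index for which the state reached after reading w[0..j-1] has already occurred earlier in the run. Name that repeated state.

Run of M on w = a a b b b b a a b a a:
  step 0: s0  (start)
  step 1: s7  (read a: s0→s7)
  step 2: s2  (read a: s7→s2)
  step 3: s3  (read b: s2→s3)
  step 4: s2  (read b: s3→s2)   ← first repeat (s2 seen earlier)
  step 5: s3  (read b: s2→s3)
  step 6: s2  (read b: s3→s2)
  step 7: s7  (read a: s2→s7)
  step 8: s2  (read a: s7→s2)
  step 9: s3  (read b: s2→s3)
  step 10: s0  (read a: s3→s0)
  step 11: s7  (read a: s0→s7)

The earliest repeat is at step j = 4: M is in s2, which it already visited at step i = 2.
With |Q| = 8, pigeonhole forces a state repeat no later than step 8; the substring read between the first and second visits to that state can be pumped.

s2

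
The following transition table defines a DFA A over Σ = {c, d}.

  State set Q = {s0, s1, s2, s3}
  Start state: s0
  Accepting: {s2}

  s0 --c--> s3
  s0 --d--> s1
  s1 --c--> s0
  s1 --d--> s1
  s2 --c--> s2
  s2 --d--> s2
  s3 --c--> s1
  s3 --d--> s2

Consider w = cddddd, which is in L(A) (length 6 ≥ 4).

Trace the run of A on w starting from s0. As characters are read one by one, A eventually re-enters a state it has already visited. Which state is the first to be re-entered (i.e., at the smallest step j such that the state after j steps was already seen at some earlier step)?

s2

Run of A on w = c d d d d d:
  step 0: s0  (start)
  step 1: s3  (read c: s0→s3)
  step 2: s2  (read d: s3→s2)
  step 3: s2  (read d: s2→s2)   ← first repeat (s2 seen earlier)
  step 4: s2  (read d: s2→s2)
  step 5: s2  (read d: s2→s2)
  step 6: s2  (read d: s2→s2)

The earliest repeat is at step j = 3: A is in s2, which it already visited at step i = 2.
Pumping length from the standard proof: p = 4 (the number of states). The repeated state found above gives |xy| = j ≤ 4 and |y| = j − i ≥ 1.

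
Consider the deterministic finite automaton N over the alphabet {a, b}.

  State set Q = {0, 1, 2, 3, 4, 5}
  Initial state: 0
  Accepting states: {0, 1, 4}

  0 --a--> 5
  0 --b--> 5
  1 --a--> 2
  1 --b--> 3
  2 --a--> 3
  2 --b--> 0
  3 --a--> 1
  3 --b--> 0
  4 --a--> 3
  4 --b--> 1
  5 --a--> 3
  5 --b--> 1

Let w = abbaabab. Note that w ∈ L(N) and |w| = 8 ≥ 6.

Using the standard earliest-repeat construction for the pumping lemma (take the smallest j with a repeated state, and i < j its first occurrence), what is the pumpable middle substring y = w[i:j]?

ba

State sequence: 0 -a-> 5 -b-> 1 -b-> 3 -a-> 1 -a-> 2 -b-> 0 -a-> 5 -b-> 1
First repeat at step 4: 1 was already visited.

So i = 2, j = 4, giving x = w[0:2] = ab, y = w[2:4] = ba, z = w[4:8] = abab.
Check: |xy| = 4 ≤ 6 and |y| = 2 ≥ 1. Reading y takes N from 1 back to 1, so every xyⁱz is accepted.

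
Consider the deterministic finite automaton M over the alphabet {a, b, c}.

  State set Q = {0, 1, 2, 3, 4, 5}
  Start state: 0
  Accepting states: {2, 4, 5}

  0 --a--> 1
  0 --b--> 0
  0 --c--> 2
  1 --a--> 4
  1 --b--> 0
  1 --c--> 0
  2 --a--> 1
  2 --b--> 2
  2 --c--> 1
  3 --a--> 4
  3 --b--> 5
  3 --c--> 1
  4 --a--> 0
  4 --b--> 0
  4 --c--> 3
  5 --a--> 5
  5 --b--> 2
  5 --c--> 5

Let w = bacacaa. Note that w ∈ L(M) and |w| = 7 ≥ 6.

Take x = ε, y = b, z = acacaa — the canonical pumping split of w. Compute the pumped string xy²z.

xy^2z = ε·b·b·acacaa = bbacacaa.
Reading y = b takes M from 0 back to 0, so after x·y·y the machine is still in 0, and z then leads to the accepting state 4. Hence bbacacaa ∈ L(M).

bbacacaa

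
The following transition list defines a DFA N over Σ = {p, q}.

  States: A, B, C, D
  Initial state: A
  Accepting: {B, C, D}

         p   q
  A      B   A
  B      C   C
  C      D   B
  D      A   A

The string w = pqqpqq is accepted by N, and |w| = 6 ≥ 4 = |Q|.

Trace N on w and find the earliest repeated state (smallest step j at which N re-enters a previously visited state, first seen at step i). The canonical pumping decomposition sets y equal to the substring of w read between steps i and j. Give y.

State sequence: A -p-> B -q-> C -q-> B -p-> C -q-> B -q-> C
First repeat at step 3: B was already visited.

So i = 1, j = 3, giving x = w[0:1] = p, y = w[1:3] = qq, z = w[3:6] = pqq.
Check: |xy| = 3 ≤ 4 and |y| = 2 ≥ 1. Reading y takes N from B back to B, so every xyⁱz is accepted.
With |Q| = 4, pigeonhole forces a state repeat no later than step 4; the substring read between the first and second visits to that state can be pumped.

qq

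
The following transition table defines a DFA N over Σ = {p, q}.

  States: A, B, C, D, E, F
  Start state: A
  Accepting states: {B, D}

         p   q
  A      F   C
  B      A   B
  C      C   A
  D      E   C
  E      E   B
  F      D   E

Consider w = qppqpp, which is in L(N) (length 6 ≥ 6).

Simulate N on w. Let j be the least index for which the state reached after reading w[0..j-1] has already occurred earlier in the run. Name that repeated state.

Run of N on w = q p p q p p:
  step 0: A  (start)
  step 1: C  (read q: A→C)
  step 2: C  (read p: C→C)   ← first repeat (C seen earlier)
  step 3: C  (read p: C→C)
  step 4: A  (read q: C→A)
  step 5: F  (read p: A→F)
  step 6: D  (read p: F→D)

The earliest repeat is at step j = 2: N is in C, which it already visited at step i = 1.
Pumping length from the standard proof: p = 6 (the number of states). The repeated state found above gives |xy| = j ≤ 6 and |y| = j − i ≥ 1.

C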